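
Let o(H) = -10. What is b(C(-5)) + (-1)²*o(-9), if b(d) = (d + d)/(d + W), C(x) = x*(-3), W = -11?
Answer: -5/2 ≈ -2.5000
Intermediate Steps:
C(x) = -3*x
b(d) = 2*d/(-11 + d) (b(d) = (d + d)/(d - 11) = (2*d)/(-11 + d) = 2*d/(-11 + d))
b(C(-5)) + (-1)²*o(-9) = 2*(-3*(-5))/(-11 - 3*(-5)) + (-1)²*(-10) = 2*15/(-11 + 15) + 1*(-10) = 2*15/4 - 10 = 2*15*(¼) - 10 = 15/2 - 10 = -5/2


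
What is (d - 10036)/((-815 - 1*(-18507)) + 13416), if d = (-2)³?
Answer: -2511/7777 ≈ -0.32288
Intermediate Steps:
d = -8
(d - 10036)/((-815 - 1*(-18507)) + 13416) = (-8 - 10036)/((-815 - 1*(-18507)) + 13416) = -10044/((-815 + 18507) + 13416) = -10044/(17692 + 13416) = -10044/31108 = -10044*1/31108 = -2511/7777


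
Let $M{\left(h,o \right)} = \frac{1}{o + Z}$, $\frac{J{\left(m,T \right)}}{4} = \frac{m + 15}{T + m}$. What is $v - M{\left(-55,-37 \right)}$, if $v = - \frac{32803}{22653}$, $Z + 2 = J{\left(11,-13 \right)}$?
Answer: $- \frac{2962420}{2061423} \approx -1.4371$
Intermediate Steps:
$J{\left(m,T \right)} = \frac{4 \left(15 + m\right)}{T + m}$ ($J{\left(m,T \right)} = 4 \frac{m + 15}{T + m} = 4 \frac{15 + m}{T + m} = \frac{4 \left(15 + m\right)}{T + m}$)
$Z = -54$ ($Z = -2 + \frac{4 \left(15 + 11\right)}{-13 + 11} = -2 + 4 \frac{1}{-2} \cdot 26 = -2 + 4 \left(- \frac{1}{2}\right) 26 = -2 - 52 = -54$)
$M{\left(h,o \right)} = \frac{1}{-54 + o}$ ($M{\left(h,o \right)} = \frac{1}{o - 54} = \frac{1}{-54 + o}$)
$v = - \frac{32803}{22653}$ ($v = \left(-32803\right) \frac{1}{22653} = - \frac{32803}{22653} \approx -1.4481$)
$v - M{\left(-55,-37 \right)} = - \frac{32803}{22653} - \frac{1}{-54 - 37} = - \frac{32803}{22653} - \frac{1}{-91} = - \frac{32803}{22653} - - \frac{1}{91} = - \frac{32803}{22653} + \frac{1}{91} = - \frac{2962420}{2061423}$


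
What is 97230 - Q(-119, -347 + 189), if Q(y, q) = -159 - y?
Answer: 97270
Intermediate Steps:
97230 - Q(-119, -347 + 189) = 97230 - (-159 - 1*(-119)) = 97230 - (-159 + 119) = 97230 - 1*(-40) = 97230 + 40 = 97270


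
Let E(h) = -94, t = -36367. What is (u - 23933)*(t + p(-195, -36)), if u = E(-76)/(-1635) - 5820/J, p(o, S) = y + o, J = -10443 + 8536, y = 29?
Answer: 2725803218265491/3117945 ≈ 8.7423e+8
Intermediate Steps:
J = -1907
p(o, S) = 29 + o
u = 9694958/3117945 (u = -94/(-1635) - 5820/(-1907) = -94*(-1/1635) - 5820*(-1/1907) = 94/1635 + 5820/1907 = 9694958/3117945 ≈ 3.1094)
(u - 23933)*(t + p(-195, -36)) = (9694958/3117945 - 23933)*(-36367 + (29 - 195)) = -74612082727*(-36367 - 166)/3117945 = -74612082727/3117945*(-36533) = 2725803218265491/3117945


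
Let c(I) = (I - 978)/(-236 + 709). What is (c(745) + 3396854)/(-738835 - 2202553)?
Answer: -1606711709/1391276524 ≈ -1.1548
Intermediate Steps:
c(I) = -978/473 + I/473 (c(I) = (-978 + I)/473 = (-978 + I)*(1/473) = -978/473 + I/473)
(c(745) + 3396854)/(-738835 - 2202553) = ((-978/473 + (1/473)*745) + 3396854)/(-738835 - 2202553) = ((-978/473 + 745/473) + 3396854)/(-2941388) = (-233/473 + 3396854)*(-1/2941388) = (1606711709/473)*(-1/2941388) = -1606711709/1391276524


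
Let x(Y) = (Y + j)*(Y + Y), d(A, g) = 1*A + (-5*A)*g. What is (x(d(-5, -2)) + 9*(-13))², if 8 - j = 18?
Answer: 49463089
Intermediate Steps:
j = -10 (j = 8 - 1*18 = 8 - 18 = -10)
d(A, g) = A - 5*A*g
x(Y) = 2*Y*(-10 + Y) (x(Y) = (Y - 10)*(Y + Y) = (-10 + Y)*(2*Y) = 2*Y*(-10 + Y))
(x(d(-5, -2)) + 9*(-13))² = (2*(-5*(1 - 5*(-2)))*(-10 - 5*(1 - 5*(-2))) + 9*(-13))² = (2*(-5*(1 + 10))*(-10 - 5*(1 + 10)) - 117)² = (2*(-5*11)*(-10 - 5*11) - 117)² = (2*(-55)*(-10 - 55) - 117)² = (2*(-55)*(-65) - 117)² = (7150 - 117)² = 7033² = 49463089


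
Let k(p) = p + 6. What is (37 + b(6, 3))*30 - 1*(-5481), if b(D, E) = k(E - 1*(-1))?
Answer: 6891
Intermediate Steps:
k(p) = 6 + p
b(D, E) = 7 + E (b(D, E) = 6 + (E - 1*(-1)) = 6 + (E + 1) = 6 + (1 + E) = 7 + E)
(37 + b(6, 3))*30 - 1*(-5481) = (37 + (7 + 3))*30 - 1*(-5481) = (37 + 10)*30 + 5481 = 47*30 + 5481 = 1410 + 5481 = 6891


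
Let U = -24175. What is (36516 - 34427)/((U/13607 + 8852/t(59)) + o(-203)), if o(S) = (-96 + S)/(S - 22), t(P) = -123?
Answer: -262220837175/9089893462 ≈ -28.848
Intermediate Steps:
o(S) = (-96 + S)/(-22 + S)
(36516 - 34427)/((U/13607 + 8852/t(59)) + o(-203)) = (36516 - 34427)/((-24175/13607 + 8852/(-123)) + (-96 - 203)/(-22 - 203)) = 2089/((-24175*1/13607 + 8852*(-1/123)) - 299/(-225)) = 2089/((-24175/13607 - 8852/123) - 1/225*(-299)) = 2089/(-123422689/1673661 + 299/225) = 2089/(-9089893462/125524575) = 2089*(-125524575/9089893462) = -262220837175/9089893462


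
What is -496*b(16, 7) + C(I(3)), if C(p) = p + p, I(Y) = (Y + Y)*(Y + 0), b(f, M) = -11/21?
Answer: 6212/21 ≈ 295.81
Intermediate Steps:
b(f, M) = -11/21 (b(f, M) = -11*1/21 = -11/21)
I(Y) = 2*Y² (I(Y) = (2*Y)*Y = 2*Y²)
C(p) = 2*p
-496*b(16, 7) + C(I(3)) = -496*(-11/21) + 2*(2*3²) = 5456/21 + 2*(2*9) = 5456/21 + 2*18 = 5456/21 + 36 = 6212/21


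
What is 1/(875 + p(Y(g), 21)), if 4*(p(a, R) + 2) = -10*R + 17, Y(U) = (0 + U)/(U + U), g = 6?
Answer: 4/3299 ≈ 0.0012125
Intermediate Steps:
Y(U) = 1/2 (Y(U) = U/((2*U)) = U*(1/(2*U)) = 1/2)
p(a, R) = 9/4 - 5*R/2 (p(a, R) = -2 + (-10*R + 17)/4 = -2 + (17 - 10*R)/4 = -2 + (17/4 - 5*R/2) = 9/4 - 5*R/2)
1/(875 + p(Y(g), 21)) = 1/(875 + (9/4 - 5/2*21)) = 1/(875 + (9/4 - 105/2)) = 1/(875 - 201/4) = 1/(3299/4) = 4/3299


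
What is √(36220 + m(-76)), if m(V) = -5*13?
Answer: √36155 ≈ 190.14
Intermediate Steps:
m(V) = -65
√(36220 + m(-76)) = √(36220 - 65) = √36155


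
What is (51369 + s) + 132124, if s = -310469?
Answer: -126976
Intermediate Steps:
(51369 + s) + 132124 = (51369 - 310469) + 132124 = -259100 + 132124 = -126976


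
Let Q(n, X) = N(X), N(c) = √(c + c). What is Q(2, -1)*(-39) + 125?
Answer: 125 - 39*I*√2 ≈ 125.0 - 55.154*I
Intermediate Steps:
N(c) = √2*√c (N(c) = √(2*c) = √2*√c)
Q(n, X) = √2*√X
Q(2, -1)*(-39) + 125 = (√2*√(-1))*(-39) + 125 = (√2*I)*(-39) + 125 = (I*√2)*(-39) + 125 = -39*I*√2 + 125 = 125 - 39*I*√2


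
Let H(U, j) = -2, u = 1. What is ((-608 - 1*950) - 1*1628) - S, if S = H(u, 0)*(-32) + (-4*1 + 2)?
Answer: -3248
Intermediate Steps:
S = 62 (S = -2*(-32) + (-4*1 + 2) = 64 + (-4 + 2) = 64 - 2 = 62)
((-608 - 1*950) - 1*1628) - S = ((-608 - 1*950) - 1*1628) - 1*62 = ((-608 - 950) - 1628) - 62 = (-1558 - 1628) - 62 = -3186 - 62 = -3248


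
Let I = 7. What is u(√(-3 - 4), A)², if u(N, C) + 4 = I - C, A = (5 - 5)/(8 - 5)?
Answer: 9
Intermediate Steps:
A = 0 (A = 0/3 = 0*(⅓) = 0)
u(N, C) = 3 - C (u(N, C) = -4 + (7 - C) = 3 - C)
u(√(-3 - 4), A)² = (3 - 1*0)² = (3 + 0)² = 3² = 9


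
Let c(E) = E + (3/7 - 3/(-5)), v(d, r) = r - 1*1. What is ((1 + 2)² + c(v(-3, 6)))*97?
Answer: 51022/35 ≈ 1457.8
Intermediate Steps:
v(d, r) = -1 + r (v(d, r) = r - 1 = -1 + r)
c(E) = 36/35 + E (c(E) = E + (3*(⅐) - 3*(-⅕)) = E + (3/7 + ⅗) = E + 36/35 = 36/35 + E)
((1 + 2)² + c(v(-3, 6)))*97 = ((1 + 2)² + (36/35 + (-1 + 6)))*97 = (3² + (36/35 + 5))*97 = (9 + 211/35)*97 = (526/35)*97 = 51022/35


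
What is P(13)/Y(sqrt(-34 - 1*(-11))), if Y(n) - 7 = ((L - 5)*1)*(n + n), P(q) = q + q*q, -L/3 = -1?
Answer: 1274/417 + 728*I*sqrt(23)/417 ≈ 3.0552 + 8.3726*I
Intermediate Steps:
L = 3 (L = -3*(-1) = 3)
P(q) = q + q**2
Y(n) = 7 - 4*n (Y(n) = 7 + ((3 - 5)*1)*(n + n) = 7 + (-2*1)*(2*n) = 7 - 4*n)
P(13)/Y(sqrt(-34 - 1*(-11))) = (13*(1 + 13))/(7 - 4*sqrt(-34 - 1*(-11))) = (13*14)/(7 - 4*sqrt(-34 + 11)) = 182/(7 - 4*I*sqrt(23))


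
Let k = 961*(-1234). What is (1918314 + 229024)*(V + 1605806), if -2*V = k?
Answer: 4721444396134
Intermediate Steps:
k = -1185874
V = 592937 (V = -1/2*(-1185874) = 592937)
(1918314 + 229024)*(V + 1605806) = (1918314 + 229024)*(592937 + 1605806) = 2147338*2198743 = 4721444396134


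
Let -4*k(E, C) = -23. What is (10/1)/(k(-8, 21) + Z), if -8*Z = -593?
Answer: 80/639 ≈ 0.12520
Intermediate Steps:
k(E, C) = 23/4 (k(E, C) = -¼*(-23) = 23/4)
Z = 593/8 (Z = -⅛*(-593) = 593/8 ≈ 74.125)
(10/1)/(k(-8, 21) + Z) = (10/1)/(23/4 + 593/8) = (10*1)/(639/8) = 10*(8/639) = 80/639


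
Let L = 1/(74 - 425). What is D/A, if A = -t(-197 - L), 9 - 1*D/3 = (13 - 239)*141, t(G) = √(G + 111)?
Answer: 57375*I*√1177215/6037 ≈ 10312.0*I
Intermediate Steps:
L = -1/351 (L = 1/(-351) = -1/351 ≈ -0.0028490)
t(G) = √(111 + G)
D = 95625 (D = 27 - 3*(13 - 239)*141 = 27 - (-678)*141 = 27 - 3*(-31866) = 27 + 95598 = 95625)
A = -I*√1177215/117 (A = -√(111 + (-197 - 1*(-1/351))) = -√(111 + (-197 + 1/351)) = -√(111 - 69146/351) = -√(-30185/351) = -I*√1177215/117 ≈ -9.2735*I)
D/A = 95625/((-I*√1177215/117)) = 95625*(3*I*√1177215/30185) = 57375*I*√1177215/6037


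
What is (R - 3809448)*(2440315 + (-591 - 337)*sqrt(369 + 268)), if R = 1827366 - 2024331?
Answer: -9776909740095 + 26025658848*sqrt(13) ≈ -9.6831e+12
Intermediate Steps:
R = -196965
(R - 3809448)*(2440315 + (-591 - 337)*sqrt(369 + 268)) = (-196965 - 3809448)*(2440315 + (-591 - 337)*sqrt(369 + 268)) = -4006413*(2440315 - 6496*sqrt(13)) = -9776909740095 + 26025658848*sqrt(13)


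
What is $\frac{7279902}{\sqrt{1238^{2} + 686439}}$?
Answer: $\frac{7279902 \sqrt{2219083}}{2219083} \approx 4887.0$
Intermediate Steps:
$\frac{7279902}{\sqrt{1238^{2} + 686439}} = \frac{7279902}{\sqrt{1532644 + 686439}} = \frac{7279902}{\sqrt{2219083}} = 7279902 \frac{\sqrt{2219083}}{2219083} = \frac{7279902 \sqrt{2219083}}{2219083}$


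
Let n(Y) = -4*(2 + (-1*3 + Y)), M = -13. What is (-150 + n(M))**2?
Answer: 8836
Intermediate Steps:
n(Y) = 4 - 4*Y (n(Y) = -4*(2 + (-3 + Y)) = -4*(-1 + Y) = 4 - 4*Y)
(-150 + n(M))**2 = (-150 + (4 - 4*(-13)))**2 = (-150 + (4 + 52))**2 = (-150 + 56)**2 = (-94)**2 = 8836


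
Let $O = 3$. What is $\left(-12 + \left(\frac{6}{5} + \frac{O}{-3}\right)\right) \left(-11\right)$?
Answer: $\frac{649}{5} \approx 129.8$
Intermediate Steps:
$\left(-12 + \left(\frac{6}{5} + \frac{O}{-3}\right)\right) \left(-11\right) = \left(-12 + \left(\frac{6}{5} + \frac{3}{-3}\right)\right) \left(-11\right) = \left(-12 + \left(6 \cdot \frac{1}{5} + 3 \left(- \frac{1}{3}\right)\right)\right) \left(-11\right) = \left(-12 + \left(\frac{6}{5} - 1\right)\right) \left(-11\right) = \left(-12 + \frac{1}{5}\right) \left(-11\right) = \left(- \frac{59}{5}\right) \left(-11\right) = \frac{649}{5}$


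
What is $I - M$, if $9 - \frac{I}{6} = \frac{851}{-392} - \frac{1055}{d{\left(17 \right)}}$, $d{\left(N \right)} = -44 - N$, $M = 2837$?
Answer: $- \frac{34358495}{11956} \approx -2873.7$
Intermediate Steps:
$I = - \frac{439323}{11956}$ ($I = 54 - 6 \left(\frac{851}{-392} - \frac{1055}{-44 - 17}\right) = 54 - 6 \left(851 \left(- \frac{1}{392}\right) - \frac{1055}{-44 - 17}\right) = 54 - 6 \left(- \frac{851}{392} - \frac{1055}{-61}\right) = 54 - 6 \left(- \frac{851}{392} - - \frac{1055}{61}\right) = 54 - 6 \left(- \frac{851}{392} + \frac{1055}{61}\right) = 54 - \frac{1084947}{11956} = - \frac{439323}{11956} \approx -36.745$)
$I - M = - \frac{439323}{11956} - 2837 = - \frac{34358495}{11956}$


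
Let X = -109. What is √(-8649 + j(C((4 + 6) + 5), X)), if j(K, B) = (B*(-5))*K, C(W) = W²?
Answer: 6*√3166 ≈ 337.60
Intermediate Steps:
j(K, B) = -5*B*K (j(K, B) = (-5*B)*K = -5*B*K)
√(-8649 + j(C((4 + 6) + 5), X)) = √(-8649 - 5*(-109)*((4 + 6) + 5)²) = √(-8649 - 5*(-109)*(10 + 5)²) = √(-8649 - 5*(-109)*15²) = √(-8649 - 5*(-109)*225) = √(-8649 + 122625) = √113976 = 6*√3166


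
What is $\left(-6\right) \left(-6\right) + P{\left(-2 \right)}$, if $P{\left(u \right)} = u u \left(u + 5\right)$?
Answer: $48$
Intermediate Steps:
$P{\left(u \right)} = u^{2} \left(5 + u\right)$
$\left(-6\right) \left(-6\right) + P{\left(-2 \right)} = \left(-6\right) \left(-6\right) + \left(-2\right)^{2} \left(5 - 2\right) = 36 + 4 \cdot 3 = 36 + 12 = 48$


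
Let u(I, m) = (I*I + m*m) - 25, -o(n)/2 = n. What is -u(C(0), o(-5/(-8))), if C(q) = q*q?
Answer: 375/16 ≈ 23.438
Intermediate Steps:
o(n) = -2*n
C(q) = q²
u(I, m) = -25 + I² + m² (u(I, m) = (I² + m²) - 25 = -25 + I² + m²)
-u(C(0), o(-5/(-8))) = -(-25 + (0²)² + (-(-10)/(-8))²) = -(-25 + 0² + (-(-10)*(-1)/8)²) = -(-25 + 0 + (-2*5/8)²) = -(-25 + 0 + (-5/4)²) = -(-25 + 0 + 25/16) = -1*(-375/16) = 375/16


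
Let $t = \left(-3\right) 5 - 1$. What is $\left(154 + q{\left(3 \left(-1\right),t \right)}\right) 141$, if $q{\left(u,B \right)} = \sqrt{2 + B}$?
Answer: $21714 + 141 i \sqrt{14} \approx 21714.0 + 527.57 i$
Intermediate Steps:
$t = -16$ ($t = -15 - 1 = -16$)
$\left(154 + q{\left(3 \left(-1\right),t \right)}\right) 141 = \left(154 + \sqrt{2 - 16}\right) 141 = \left(154 + \sqrt{-14}\right) 141 = \left(154 + i \sqrt{14}\right) 141 = 21714 + 141 i \sqrt{14}$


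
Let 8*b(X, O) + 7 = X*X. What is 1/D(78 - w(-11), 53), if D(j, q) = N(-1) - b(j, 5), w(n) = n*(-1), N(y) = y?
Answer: -4/2245 ≈ -0.0017817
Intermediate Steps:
b(X, O) = -7/8 + X²/8 (b(X, O) = -7/8 + (X*X)/8 = -7/8 + X²/8)
w(n) = -n
D(j, q) = -⅛ - j²/8 (D(j, q) = -1 - (-7/8 + j²/8) = -1 + (7/8 - j²/8) = -⅛ - j²/8)
1/D(78 - w(-11), 53) = 1/(-⅛ - (78 - (-1)*(-11))²/8) = 1/(-⅛ - (78 - 1*11)²/8) = 1/(-⅛ - (78 - 11)²/8) = 1/(-⅛ - ⅛*67²) = 1/(-⅛ - ⅛*4489) = 1/(-⅛ - 4489/8) = 1/(-2245/4) = -4/2245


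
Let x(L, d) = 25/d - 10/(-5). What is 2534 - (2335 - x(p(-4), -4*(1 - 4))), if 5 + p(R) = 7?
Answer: 2437/12 ≈ 203.08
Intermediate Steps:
p(R) = 2 (p(R) = -5 + 7 = 2)
x(L, d) = 2 + 25/d (x(L, d) = 25/d - 10*(-⅕) = 25/d + 2 = 2 + 25/d)
2534 - (2335 - x(p(-4), -4*(1 - 4))) = 2534 - (2335 - (2 + 25/((-4*(1 - 4))))) = 2534 - (2335 - (2 + 25/((-4*(-3))))) = 2534 - (2335 - (2 + 25/12)) = 2534 - (2335 - 1*49/12) = 2534 - (2335 - 49/12) = 2534 - 1*27971/12 = 2534 - 27971/12 = 2437/12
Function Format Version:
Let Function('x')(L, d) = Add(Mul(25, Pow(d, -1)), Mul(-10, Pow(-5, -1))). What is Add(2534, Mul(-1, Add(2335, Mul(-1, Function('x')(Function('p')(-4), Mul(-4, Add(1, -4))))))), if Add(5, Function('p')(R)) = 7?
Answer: Rational(2437, 12) ≈ 203.08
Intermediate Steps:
Function('p')(R) = 2 (Function('p')(R) = Add(-5, 7) = 2)
Function('x')(L, d) = Add(2, Mul(25, Pow(d, -1))) (Function('x')(L, d) = Add(Mul(25, Pow(d, -1)), Mul(-10, Rational(-1, 5))) = Add(Mul(25, Pow(d, -1)), 2) = Add(2, Mul(25, Pow(d, -1))))
Add(2534, Mul(-1, Add(2335, Mul(-1, Function('x')(Function('p')(-4), Mul(-4, Add(1, -4))))))) = Add(2534, Mul(-1, Add(2335, Mul(-1, Add(2, Mul(25, Pow(Mul(-4, Add(1, -4)), -1))))))) = Add(2534, Mul(-1, Add(2335, Mul(-1, Add(2, Mul(25, Pow(Mul(-4, -3), -1))))))) = Add(2534, Mul(-1, Add(2335, Mul(-1, Add(2, Mul(25, Pow(12, -1))))))) = Add(2534, Mul(-1, Add(2335, Mul(-1, Add(2, Mul(25, Rational(1, 12))))))) = Add(2534, Mul(-1, Add(2335, Mul(-1, Add(2, Rational(25, 12)))))) = Add(2534, Mul(-1, Add(2335, Mul(-1, Rational(49, 12))))) = Add(2534, Mul(-1, Add(2335, Rational(-49, 12)))) = Add(2534, Mul(-1, Rational(27971, 12))) = Add(2534, Rational(-27971, 12)) = Rational(2437, 12)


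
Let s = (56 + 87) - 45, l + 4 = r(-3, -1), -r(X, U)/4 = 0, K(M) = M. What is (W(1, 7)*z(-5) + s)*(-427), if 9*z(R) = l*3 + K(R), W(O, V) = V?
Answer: -325801/9 ≈ -36200.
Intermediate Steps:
r(X, U) = 0 (r(X, U) = -4*0 = 0)
l = -4 (l = -4 + 0 = -4)
z(R) = -4/3 + R/9 (z(R) = (-4*3 + R)/9 = (-12 + R)/9 = -4/3 + R/9)
s = 98 (s = 143 - 45 = 98)
(W(1, 7)*z(-5) + s)*(-427) = (7*(-4/3 + (⅑)*(-5)) + 98)*(-427) = (7*(-4/3 - 5/9) + 98)*(-427) = (7*(-17/9) + 98)*(-427) = (-119/9 + 98)*(-427) = (763/9)*(-427) = -325801/9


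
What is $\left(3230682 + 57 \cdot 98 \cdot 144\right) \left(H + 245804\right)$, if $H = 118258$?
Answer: $1469014198092$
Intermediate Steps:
$\left(3230682 + 57 \cdot 98 \cdot 144\right) \left(H + 245804\right) = \left(3230682 + 57 \cdot 98 \cdot 144\right) \left(118258 + 245804\right) = \left(3230682 + 5586 \cdot 144\right) 364062 = \left(3230682 + 804384\right) 364062 = 4035066 \cdot 364062 = 1469014198092$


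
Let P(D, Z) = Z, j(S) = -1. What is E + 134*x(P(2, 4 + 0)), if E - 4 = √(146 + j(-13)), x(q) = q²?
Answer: 2148 + √145 ≈ 2160.0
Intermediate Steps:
E = 4 + √145 (E = 4 + √(146 - 1) = 4 + √145 ≈ 16.042)
E + 134*x(P(2, 4 + 0)) = (4 + √145) + 134*(4 + 0)² = (4 + √145) + 134*4² = (4 + √145) + 134*16 = (4 + √145) + 2144 = 2148 + √145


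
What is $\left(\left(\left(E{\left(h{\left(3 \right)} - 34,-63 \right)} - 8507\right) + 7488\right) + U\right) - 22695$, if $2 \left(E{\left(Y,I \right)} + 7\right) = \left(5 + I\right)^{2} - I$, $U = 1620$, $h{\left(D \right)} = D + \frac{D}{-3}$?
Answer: $- \frac{40775}{2} \approx -20388.0$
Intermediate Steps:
$h{\left(D \right)} = \frac{2 D}{3}$ ($h{\left(D \right)} = D + D \left(- \frac{1}{3}\right) = D - \frac{D}{3} = \frac{2 D}{3}$)
$E{\left(Y,I \right)} = -7 + \frac{\left(5 + I\right)^{2}}{2} - \frac{I}{2}$ ($E{\left(Y,I \right)} = -7 + \frac{\left(5 + I\right)^{2} - I}{2} = -7 - \left(\frac{I}{2} - \frac{\left(5 + I\right)^{2}}{2}\right) = -7 + \frac{\left(5 + I\right)^{2}}{2} - \frac{I}{2}$)
$\left(\left(\left(E{\left(h{\left(3 \right)} - 34,-63 \right)} - 8507\right) + 7488\right) + U\right) - 22695 = \left(\left(\left(\left(-7 + \frac{\left(5 - 63\right)^{2}}{2} - - \frac{63}{2}\right) - 8507\right) + 7488\right) + 1620\right) - 22695 = \left(\left(\left(\left(-7 + \frac{\left(-58\right)^{2}}{2} + \frac{63}{2}\right) - 8507\right) + 7488\right) + 1620\right) - 22695 = \left(\left(\left(\left(-7 + \frac{1}{2} \cdot 3364 + \frac{63}{2}\right) - 8507\right) + 7488\right) + 1620\right) - 22695 = \left(\left(\left(\left(-7 + 1682 + \frac{63}{2}\right) - 8507\right) + 7488\right) + 1620\right) - 22695 = \left(\left(\left(\frac{3413}{2} - 8507\right) + 7488\right) + 1620\right) - 22695 = \left(\left(- \frac{13601}{2} + 7488\right) + 1620\right) - 22695 = \left(\frac{1375}{2} + 1620\right) - 22695 = \frac{4615}{2} - 22695 = - \frac{40775}{2}$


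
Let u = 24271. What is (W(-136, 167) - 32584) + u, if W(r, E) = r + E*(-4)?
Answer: -9117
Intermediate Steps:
W(r, E) = r - 4*E
(W(-136, 167) - 32584) + u = ((-136 - 4*167) - 32584) + 24271 = ((-136 - 668) - 32584) + 24271 = (-804 - 32584) + 24271 = -33388 + 24271 = -9117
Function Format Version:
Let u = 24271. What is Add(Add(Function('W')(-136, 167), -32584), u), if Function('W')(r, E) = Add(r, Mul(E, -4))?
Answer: -9117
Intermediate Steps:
Function('W')(r, E) = Add(r, Mul(-4, E))
Add(Add(Function('W')(-136, 167), -32584), u) = Add(Add(Add(-136, Mul(-4, 167)), -32584), 24271) = Add(Add(Add(-136, -668), -32584), 24271) = Add(Add(-804, -32584), 24271) = Add(-33388, 24271) = -9117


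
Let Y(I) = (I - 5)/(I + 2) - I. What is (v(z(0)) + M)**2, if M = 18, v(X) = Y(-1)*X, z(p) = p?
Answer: 324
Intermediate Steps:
Y(I) = -I + (-5 + I)/(2 + I) (Y(I) = (-5 + I)/(2 + I) - I = -I + (-5 + I)/(2 + I))
v(X) = -5*X (v(X) = ((-5 - 1*(-1) - 1*(-1)**2)/(2 - 1))*X = ((-5 + 1 - 1*1)/1)*X = (1*(-5 + 1 - 1))*X = (1*(-5))*X = -5*X)
(v(z(0)) + M)**2 = (-5*0 + 18)**2 = (0 + 18)**2 = 18**2 = 324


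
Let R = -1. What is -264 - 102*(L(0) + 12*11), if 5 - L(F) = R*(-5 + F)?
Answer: -13728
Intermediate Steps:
L(F) = F (L(F) = 5 - (-1)*(-5 + F) = 5 - (5 - F) = 5 + (-5 + F) = F)
-264 - 102*(L(0) + 12*11) = -264 - 102*(0 + 12*11) = -264 - 102*(0 + 132) = -264 - 102*132 = -264 - 13464 = -13728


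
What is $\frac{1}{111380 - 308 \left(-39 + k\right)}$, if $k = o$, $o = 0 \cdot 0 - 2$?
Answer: $\frac{1}{124008} \approx 8.064 \cdot 10^{-6}$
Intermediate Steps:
$o = -2$ ($o = 0 - 2 = -2$)
$k = -2$
$\frac{1}{111380 - 308 \left(-39 + k\right)} = \frac{1}{111380 - 308 \left(-39 - 2\right)} = \frac{1}{111380 - -12628} = \frac{1}{111380 + 12628} = \frac{1}{124008}$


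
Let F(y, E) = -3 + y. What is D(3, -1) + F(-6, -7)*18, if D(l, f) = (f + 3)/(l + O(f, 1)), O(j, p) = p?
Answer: -323/2 ≈ -161.50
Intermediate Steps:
D(l, f) = (3 + f)/(1 + l) (D(l, f) = (f + 3)/(l + 1) = (3 + f)/(1 + l))
D(3, -1) + F(-6, -7)*18 = (3 - 1)/(1 + 3) + (-3 - 6)*18 = 2/4 - 9*18 = (¼)*2 - 162 = ½ - 162 = -323/2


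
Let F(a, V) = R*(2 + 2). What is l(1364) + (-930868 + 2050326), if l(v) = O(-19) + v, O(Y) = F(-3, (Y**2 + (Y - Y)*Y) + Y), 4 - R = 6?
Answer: 1120814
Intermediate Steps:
R = -2 (R = 4 - 1*6 = 4 - 6 = -2)
F(a, V) = -8 (F(a, V) = -2*(2 + 2) = -2*4 = -8)
O(Y) = -8
l(v) = -8 + v
l(1364) + (-930868 + 2050326) = (-8 + 1364) + (-930868 + 2050326) = 1356 + 1119458 = 1120814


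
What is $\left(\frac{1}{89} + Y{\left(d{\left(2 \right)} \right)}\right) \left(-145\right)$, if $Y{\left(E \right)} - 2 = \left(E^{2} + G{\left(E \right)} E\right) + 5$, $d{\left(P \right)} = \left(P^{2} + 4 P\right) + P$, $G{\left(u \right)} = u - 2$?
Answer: $- \frac{4787900}{89} \approx -53797.0$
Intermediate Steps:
$G{\left(u \right)} = -2 + u$
$d{\left(P \right)} = P^{2} + 5 P$
$Y{\left(E \right)} = 7 + E^{2} + E \left(-2 + E\right)$ ($Y{\left(E \right)} = 2 + \left(\left(E^{2} + \left(-2 + E\right) E\right) + 5\right) = 2 + \left(\left(E^{2} + E \left(-2 + E\right)\right) + 5\right) = 2 + \left(5 + E^{2} + E \left(-2 + E\right)\right) = 7 + E^{2} + E \left(-2 + E\right)$)
$\left(\frac{1}{89} + Y{\left(d{\left(2 \right)} \right)}\right) \left(-145\right) = \left(\frac{1}{89} + \left(7 + \left(2 \left(5 + 2\right)\right)^{2} + 2 \left(5 + 2\right) \left(-2 + 2 \left(5 + 2\right)\right)\right)\right) \left(-145\right) = \left(\frac{1}{89} + \left(7 + \left(2 \cdot 7\right)^{2} + 2 \cdot 7 \left(-2 + 2 \cdot 7\right)\right)\right) \left(-145\right) = \left(\frac{1}{89} + \left(7 + 14^{2} + 14 \left(-2 + 14\right)\right)\right) \left(-145\right) = \left(\frac{1}{89} + \left(7 + 196 + 14 \cdot 12\right)\right) \left(-145\right) = \left(\frac{1}{89} + \left(7 + 196 + 168\right)\right) \left(-145\right) = \left(\frac{1}{89} + 371\right) \left(-145\right) = \frac{33020}{89} \left(-145\right) = - \frac{4787900}{89}$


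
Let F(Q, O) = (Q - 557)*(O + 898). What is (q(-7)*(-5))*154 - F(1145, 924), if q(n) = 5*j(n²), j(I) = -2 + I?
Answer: -1252286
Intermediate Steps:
q(n) = -10 + 5*n² (q(n) = 5*(-2 + n²) = -10 + 5*n²)
F(Q, O) = (-557 + Q)*(898 + O)
(q(-7)*(-5))*154 - F(1145, 924) = ((-10 + 5*(-7)²)*(-5))*154 - (-500186 - 557*924 + 898*1145 + 924*1145) = ((-10 + 5*49)*(-5))*154 - (-500186 - 514668 + 1028210 + 1057980) = ((-10 + 245)*(-5))*154 - 1*1071336 = (235*(-5))*154 - 1071336 = -1175*154 - 1071336 = -180950 - 1071336 = -1252286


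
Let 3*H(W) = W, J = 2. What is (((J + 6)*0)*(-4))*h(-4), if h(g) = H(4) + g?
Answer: 0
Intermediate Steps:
H(W) = W/3
h(g) = 4/3 + g (h(g) = (1/3)*4 + g = 4/3 + g)
(((J + 6)*0)*(-4))*h(-4) = (((2 + 6)*0)*(-4))*(4/3 - 4) = ((8*0)*(-4))*(-8/3) = (0*(-4))*(-8/3) = 0*(-8/3) = 0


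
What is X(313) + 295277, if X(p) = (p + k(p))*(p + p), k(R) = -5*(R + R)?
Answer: -1468165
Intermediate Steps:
k(R) = -10*R
X(p) = -18*p² (X(p) = (p - 10*p)*(p + p) = (-9*p)*(2*p) = -18*p²)
X(313) + 295277 = -18*313² + 295277 = -18*97969 + 295277 = -1763442 + 295277 = -1468165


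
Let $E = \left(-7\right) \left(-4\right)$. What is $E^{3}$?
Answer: $21952$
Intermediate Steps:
$E = 28$
$E^{3} = 28^{3} = 21952$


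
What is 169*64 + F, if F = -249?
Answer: 10567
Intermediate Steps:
169*64 + F = 169*64 - 249 = 10816 - 249 = 10567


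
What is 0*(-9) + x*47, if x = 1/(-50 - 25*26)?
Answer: -47/1950 ≈ -0.024103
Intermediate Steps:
x = -1/1950 (x = (1/26)/(-75) = -1/75*1/26 = -1/1950 ≈ -0.00051282)
0*(-9) + x*47 = 0*(-9) - 1/1950*47 = 0 - 47/1950 = -47/1950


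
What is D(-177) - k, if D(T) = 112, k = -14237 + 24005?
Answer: -9656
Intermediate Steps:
k = 9768
D(-177) - k = 112 - 1*9768 = 112 - 9768 = -9656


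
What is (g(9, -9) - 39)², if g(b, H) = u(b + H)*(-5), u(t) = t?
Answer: 1521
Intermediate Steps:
g(b, H) = -5*H - 5*b (g(b, H) = (b + H)*(-5) = (H + b)*(-5) = -5*H - 5*b)
(g(9, -9) - 39)² = ((-5*(-9) - 5*9) - 39)² = ((45 - 45) - 39)² = (0 - 39)² = (-39)² = 1521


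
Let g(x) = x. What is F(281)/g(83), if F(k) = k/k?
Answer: 1/83 ≈ 0.012048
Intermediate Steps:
F(k) = 1
F(281)/g(83) = 1/83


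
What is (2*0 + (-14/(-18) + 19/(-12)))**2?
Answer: 841/1296 ≈ 0.64892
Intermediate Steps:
(2*0 + (-14/(-18) + 19/(-12)))**2 = (0 + (-14*(-1/18) + 19*(-1/12)))**2 = (0 + (7/9 - 19/12))**2 = (0 - 29/36)**2 = (-29/36)**2 = 841/1296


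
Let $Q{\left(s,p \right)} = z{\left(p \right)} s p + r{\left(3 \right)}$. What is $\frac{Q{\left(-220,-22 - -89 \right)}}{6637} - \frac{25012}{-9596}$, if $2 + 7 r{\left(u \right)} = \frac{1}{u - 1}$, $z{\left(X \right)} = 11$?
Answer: $- \frac{4864624983}{222910282} \approx -21.823$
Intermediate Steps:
$r{\left(u \right)} = - \frac{2}{7} + \frac{1}{7 \left(-1 + u\right)}$ ($r{\left(u \right)} = - \frac{2}{7} + \frac{1}{7 \left(u - 1\right)} = - \frac{2}{7} + \frac{1}{7 \left(-1 + u\right)}$)
$Q{\left(s,p \right)} = - \frac{3}{14} + 11 p s$ ($Q{\left(s,p \right)} = 11 s p + \frac{3 - 6}{7 \left(-1 + 3\right)} = 11 p s + \frac{3 - 6}{7 \cdot 2} = 11 p s + \frac{1}{7} \cdot \frac{1}{2} \left(-3\right) = 11 p s - \frac{3}{14} = - \frac{3}{14} + 11 p s$)
$\frac{Q{\left(-220,-22 - -89 \right)}}{6637} - \frac{25012}{-9596} = \frac{- \frac{3}{14} + 11 \left(-22 - -89\right) \left(-220\right)}{6637} - \frac{25012}{-9596} = \left(- \frac{3}{14} + 11 \left(-22 + 89\right) \left(-220\right)\right) \frac{1}{6637} - - \frac{6253}{2399} = \left(- \frac{3}{14} + 11 \cdot 67 \left(-220\right)\right) \frac{1}{6637} + \frac{6253}{2399} = \left(- \frac{3}{14} - 162140\right) \frac{1}{6637} + \frac{6253}{2399} = \left(- \frac{2269963}{14}\right) \frac{1}{6637} + \frac{6253}{2399} = - \frac{2269963}{92918} + \frac{6253}{2399} = - \frac{4864624983}{222910282}$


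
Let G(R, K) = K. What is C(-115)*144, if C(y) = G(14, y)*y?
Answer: 1904400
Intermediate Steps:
C(y) = y**2 (C(y) = y*y = y**2)
C(-115)*144 = (-115)**2*144 = 13225*144 = 1904400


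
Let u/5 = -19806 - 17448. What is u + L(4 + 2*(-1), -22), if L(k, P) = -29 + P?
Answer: -186321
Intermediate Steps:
u = -186270 (u = 5*(-19806 - 17448) = 5*(-37254) = -186270)
u + L(4 + 2*(-1), -22) = -186270 + (-29 - 22) = -186270 - 51 = -186321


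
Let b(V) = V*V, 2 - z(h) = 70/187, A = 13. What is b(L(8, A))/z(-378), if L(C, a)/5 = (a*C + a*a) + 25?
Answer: 103789675/76 ≈ 1.3657e+6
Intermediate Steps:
z(h) = 304/187 (z(h) = 2 - 70/187 = 304/187)
L(C, a) = 125 + 5*a² + 5*C*a (L(C, a) = 5*((a*C + a*a) + 25) = 5*((C*a + a²) + 25) = 5*((a² + C*a) + 25) = 5*(25 + a² + C*a) = 125 + 5*a² + 5*C*a)
b(V) = V²
b(L(8, A))/z(-378) = (125 + 5*13² + 5*8*13)²/(304/187) = (125 + 5*169 + 520)²*(187/304) = (125 + 845 + 520)²*(187/304) = 1490²*(187/304) = 2220100*(187/304) = 103789675/76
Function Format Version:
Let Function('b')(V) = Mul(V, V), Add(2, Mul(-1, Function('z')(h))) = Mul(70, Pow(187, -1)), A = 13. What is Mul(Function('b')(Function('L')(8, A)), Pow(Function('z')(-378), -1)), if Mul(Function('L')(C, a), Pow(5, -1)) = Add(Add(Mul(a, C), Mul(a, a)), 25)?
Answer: Rational(103789675, 76) ≈ 1.3657e+6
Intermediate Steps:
Function('z')(h) = Rational(304, 187) (Function('z')(h) = Add(2, Mul(-1, Mul(70, Pow(187, -1)))) = Add(2, Mul(-1, Mul(70, Rational(1, 187)))) = Add(2, Mul(-1, Rational(70, 187))) = Add(2, Rational(-70, 187)) = Rational(304, 187))
Function('L')(C, a) = Add(125, Mul(5, Pow(a, 2)), Mul(5, C, a)) (Function('L')(C, a) = Mul(5, Add(Add(Mul(a, C), Mul(a, a)), 25)) = Mul(5, Add(Add(Mul(C, a), Pow(a, 2)), 25)) = Mul(5, Add(Add(Pow(a, 2), Mul(C, a)), 25)) = Mul(5, Add(25, Pow(a, 2), Mul(C, a))) = Add(125, Mul(5, Pow(a, 2)), Mul(5, C, a)))
Function('b')(V) = Pow(V, 2)
Mul(Function('b')(Function('L')(8, A)), Pow(Function('z')(-378), -1)) = Mul(Pow(Add(125, Mul(5, Pow(13, 2)), Mul(5, 8, 13)), 2), Pow(Rational(304, 187), -1)) = Mul(Pow(Add(125, Mul(5, 169), 520), 2), Rational(187, 304)) = Mul(Pow(Add(125, 845, 520), 2), Rational(187, 304)) = Mul(Pow(1490, 2), Rational(187, 304)) = Mul(2220100, Rational(187, 304)) = Rational(103789675, 76)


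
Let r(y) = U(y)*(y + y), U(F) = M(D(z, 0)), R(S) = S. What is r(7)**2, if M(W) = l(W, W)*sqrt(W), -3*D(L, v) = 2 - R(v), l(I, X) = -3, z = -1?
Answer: -1176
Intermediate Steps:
D(L, v) = -2/3 + v/3 (D(L, v) = -(2 - v)/3 = -2/3 + v/3)
M(W) = -3*sqrt(W)
U(F) = -I*sqrt(6) (U(F) = -3*sqrt(-2/3 + (1/3)*0) = -3*sqrt(-2/3 + 0) = -I*sqrt(6))
r(y) = -2*I*y*sqrt(6) (r(y) = (-I*sqrt(6))*(y + y) = (-I*sqrt(6))*(2*y) = -2*I*y*sqrt(6))
r(7)**2 = (-2*I*7*sqrt(6))**2 = (-14*I*sqrt(6))**2 = -1176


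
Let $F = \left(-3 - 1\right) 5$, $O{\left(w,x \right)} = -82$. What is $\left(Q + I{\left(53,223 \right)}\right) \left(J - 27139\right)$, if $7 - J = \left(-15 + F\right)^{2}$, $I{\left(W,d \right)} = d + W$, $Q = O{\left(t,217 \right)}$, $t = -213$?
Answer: $-5501258$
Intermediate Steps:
$Q = -82$
$I{\left(W,d \right)} = W + d$
$F = -20$ ($F = \left(-4\right) 5 = -20$)
$J = -1218$ ($J = 7 - \left(-15 - 20\right)^{2} = 7 - \left(-35\right)^{2} = 7 - 1225 = -1218$)
$\left(Q + I{\left(53,223 \right)}\right) \left(J - 27139\right) = \left(-82 + \left(53 + 223\right)\right) \left(-1218 - 27139\right) = \left(-82 + 276\right) \left(-28357\right) = 194 \left(-28357\right) = -5501258$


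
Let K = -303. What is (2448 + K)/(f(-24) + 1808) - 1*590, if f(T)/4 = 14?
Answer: -1097615/1864 ≈ -588.85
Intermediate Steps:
f(T) = 56 (f(T) = 4*14 = 56)
(2448 + K)/(f(-24) + 1808) - 1*590 = (2448 - 303)/(56 + 1808) - 1*590 = 2145/1864 - 590 = -1097615/1864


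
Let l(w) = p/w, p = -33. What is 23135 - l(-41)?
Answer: 948502/41 ≈ 23134.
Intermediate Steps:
l(w) = -33/w
23135 - l(-41) = 23135 - (-33)/(-41) = 23135 - (-33)*(-1)/41 = 23135 - 1*33/41 = 23135 - 33/41 = 948502/41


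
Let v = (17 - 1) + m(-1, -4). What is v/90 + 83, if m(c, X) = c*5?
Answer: 7481/90 ≈ 83.122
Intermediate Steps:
m(c, X) = 5*c
v = 11 (v = (17 - 1) + 5*(-1) = 16 - 5 = 11)
v/90 + 83 = 11/90 + 83 = 7481/90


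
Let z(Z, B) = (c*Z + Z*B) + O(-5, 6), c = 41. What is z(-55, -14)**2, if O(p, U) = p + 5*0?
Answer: 2220100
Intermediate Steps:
O(p, U) = p (O(p, U) = p + 0 = p)
z(Z, B) = -5 + 41*Z + B*Z (z(Z, B) = (41*Z + Z*B) - 5 = (41*Z + B*Z) - 5 = -5 + 41*Z + B*Z)
z(-55, -14)**2 = (-5 + 41*(-55) - 14*(-55))**2 = (-5 - 2255 + 770)**2 = (-1490)**2 = 2220100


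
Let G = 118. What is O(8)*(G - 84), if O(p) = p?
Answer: 272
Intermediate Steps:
O(8)*(G - 84) = 8*(118 - 84) = 8*34 = 272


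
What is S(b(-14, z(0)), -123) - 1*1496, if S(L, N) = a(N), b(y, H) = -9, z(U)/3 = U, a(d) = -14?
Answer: -1510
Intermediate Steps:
z(U) = 3*U
S(L, N) = -14
S(b(-14, z(0)), -123) - 1*1496 = -14 - 1*1496 = -14 - 1496 = -1510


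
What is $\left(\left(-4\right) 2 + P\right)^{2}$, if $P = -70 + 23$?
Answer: $3025$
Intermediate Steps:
$P = -47$
$\left(\left(-4\right) 2 + P\right)^{2} = \left(\left(-4\right) 2 - 47\right)^{2} = \left(-8 - 47\right)^{2} = \left(-55\right)^{2} = 3025$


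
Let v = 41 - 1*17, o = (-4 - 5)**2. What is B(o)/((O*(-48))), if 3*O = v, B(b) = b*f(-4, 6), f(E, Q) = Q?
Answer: -81/64 ≈ -1.2656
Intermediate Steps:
o = 81 (o = (-9)**2 = 81)
v = 24 (v = 41 - 17 = 24)
B(b) = 6*b (B(b) = b*6 = 6*b)
O = 8 (O = (1/3)*24 = 8)
B(o)/((O*(-48))) = (6*81)/((8*(-48))) = 486/(-384) = 486*(-1/384) = -81/64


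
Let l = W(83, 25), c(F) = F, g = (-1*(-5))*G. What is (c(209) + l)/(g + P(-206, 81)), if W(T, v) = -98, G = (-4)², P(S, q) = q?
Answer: 111/161 ≈ 0.68944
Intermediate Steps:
G = 16
g = 80 (g = -1*(-5)*16 = 5*16 = 80)
l = -98
(c(209) + l)/(g + P(-206, 81)) = (209 - 98)/(80 + 81) = 111/161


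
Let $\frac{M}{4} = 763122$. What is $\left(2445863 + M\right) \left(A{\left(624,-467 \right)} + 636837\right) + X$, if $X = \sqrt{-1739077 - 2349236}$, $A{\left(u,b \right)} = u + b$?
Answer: $3502416596894 + 9 i \sqrt{50473} \approx 3.5024 \cdot 10^{12} + 2022.0 i$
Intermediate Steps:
$M = 3052488$ ($M = 4 \cdot 763122 = 3052488$)
$A{\left(u,b \right)} = b + u$
$X = 9 i \sqrt{50473}$ ($X = \sqrt{-4088313} = 9 i \sqrt{50473} \approx 2022.0 i$)
$\left(2445863 + M\right) \left(A{\left(624,-467 \right)} + 636837\right) + X = \left(2445863 + 3052488\right) \left(\left(-467 + 624\right) + 636837\right) + 9 i \sqrt{50473} = 5498351 \left(157 + 636837\right) + 9 i \sqrt{50473} = 5498351 \cdot 636994 + 9 i \sqrt{50473} = 3502416596894 + 9 i \sqrt{50473}$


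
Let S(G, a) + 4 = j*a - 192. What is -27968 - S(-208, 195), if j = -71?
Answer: -13927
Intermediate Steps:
S(G, a) = -196 - 71*a (S(G, a) = -4 + (-71*a - 192) = -4 + (-192 - 71*a) = -196 - 71*a)
-27968 - S(-208, 195) = -27968 - (-196 - 71*195) = -27968 - (-196 - 13845) = -27968 - 1*(-14041) = -27968 + 14041 = -13927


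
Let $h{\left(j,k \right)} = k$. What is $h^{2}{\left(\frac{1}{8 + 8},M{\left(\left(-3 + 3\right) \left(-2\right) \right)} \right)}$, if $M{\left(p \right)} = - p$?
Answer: $0$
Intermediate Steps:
$h^{2}{\left(\frac{1}{8 + 8},M{\left(\left(-3 + 3\right) \left(-2\right) \right)} \right)} = \left(- \left(-3 + 3\right) \left(-2\right)\right)^{2} = \left(- 0 \left(-2\right)\right)^{2} = \left(\left(-1\right) 0\right)^{2} = 0^{2} = 0$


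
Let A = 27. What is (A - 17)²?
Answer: 100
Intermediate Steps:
(A - 17)² = (27 - 17)² = 10² = 100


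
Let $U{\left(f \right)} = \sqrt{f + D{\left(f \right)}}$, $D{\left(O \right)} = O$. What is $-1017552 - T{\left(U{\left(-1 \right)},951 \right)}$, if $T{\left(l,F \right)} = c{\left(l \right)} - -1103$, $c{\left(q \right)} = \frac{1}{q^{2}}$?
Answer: $- \frac{2037309}{2} \approx -1.0187 \cdot 10^{6}$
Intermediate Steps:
$c{\left(q \right)} = \frac{1}{q^{2}}$
$U{\left(f \right)} = \sqrt{2} \sqrt{f}$ ($U{\left(f \right)} = \sqrt{f + f} = \sqrt{2 f} = \sqrt{2} \sqrt{f}$)
$T{\left(l,F \right)} = 1103 + \frac{1}{l^{2}}$ ($T{\left(l,F \right)} = \frac{1}{l^{2}} - -1103 = \frac{1}{l^{2}} + 1103 = 1103 + \frac{1}{l^{2}}$)
$-1017552 - T{\left(U{\left(-1 \right)},951 \right)} = -1017552 - \left(1103 + \frac{1}{-2}\right) = -1017552 - \left(1103 - \frac{1}{2}\right) = -1017552 - \frac{2205}{2} = - \frac{2037309}{2}$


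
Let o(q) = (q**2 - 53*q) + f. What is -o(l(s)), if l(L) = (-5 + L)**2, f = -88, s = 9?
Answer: 680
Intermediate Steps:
o(q) = -88 + q**2 - 53*q (o(q) = (q**2 - 53*q) - 88 = -88 + q**2 - 53*q)
-o(l(s)) = -(-88 + ((-5 + 9)**2)**2 - 53*(-5 + 9)**2) = -(-88 + (4**2)**2 - 53*4**2) = -(-88 + 16**2 - 53*16) = -(-88 + 256 - 848) = -1*(-680) = 680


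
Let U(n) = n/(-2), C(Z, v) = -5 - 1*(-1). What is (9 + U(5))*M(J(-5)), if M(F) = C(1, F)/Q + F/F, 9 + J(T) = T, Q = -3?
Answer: 91/6 ≈ 15.167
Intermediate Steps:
C(Z, v) = -4 (C(Z, v) = -5 + 1 = -4)
J(T) = -9 + T
U(n) = -n/2 (U(n) = n*(-1/2) = -n/2)
M(F) = 7/3 (M(F) = -4/(-3) + F/F = -4*(-1/3) + 1 = 4/3 + 1 = 7/3)
(9 + U(5))*M(J(-5)) = (9 - 1/2*5)*(7/3) = (9 - 5/2)*(7/3) = (13/2)*(7/3) = 91/6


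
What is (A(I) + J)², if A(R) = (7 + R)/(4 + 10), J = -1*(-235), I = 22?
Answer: 11015761/196 ≈ 56203.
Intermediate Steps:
J = 235
A(R) = ½ + R/14 (A(R) = (7 + R)/14 = (7 + R)*(1/14) = ½ + R/14)
(A(I) + J)² = ((½ + (1/14)*22) + 235)² = ((½ + 11/7) + 235)² = (29/14 + 235)² = (3319/14)² = 11015761/196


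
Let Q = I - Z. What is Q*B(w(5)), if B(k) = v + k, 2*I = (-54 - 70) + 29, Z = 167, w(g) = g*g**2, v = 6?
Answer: -56199/2 ≈ -28100.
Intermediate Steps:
w(g) = g**3
I = -95/2 (I = ((-54 - 70) + 29)/2 = (-124 + 29)/2 = (1/2)*(-95) = -95/2 ≈ -47.500)
B(k) = 6 + k
Q = -429/2 (Q = -95/2 - 1*167 = -95/2 - 167 = -429/2 ≈ -214.50)
Q*B(w(5)) = -429*(6 + 5**3)/2 = -429*(6 + 125)/2 = -429/2*131 = -56199/2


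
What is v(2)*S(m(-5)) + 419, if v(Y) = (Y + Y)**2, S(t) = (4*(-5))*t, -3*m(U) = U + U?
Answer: -1943/3 ≈ -647.67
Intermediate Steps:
m(U) = -2*U/3 (m(U) = -(U + U)/3 = -2*U/3)
S(t) = -20*t
v(Y) = 4*Y**2 (v(Y) = (2*Y)**2 = 4*Y**2)
v(2)*S(m(-5)) + 419 = (4*2**2)*(-(-40)*(-5)/3) + 419 = (4*4)*(-20*10/3) + 419 = 16*(-200/3) + 419 = -3200/3 + 419 = -1943/3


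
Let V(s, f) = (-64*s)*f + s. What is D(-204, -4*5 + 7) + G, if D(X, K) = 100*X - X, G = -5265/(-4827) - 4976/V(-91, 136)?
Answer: -25734069006941/1274284557 ≈ -20195.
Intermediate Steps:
V(s, f) = s - 64*f*s (V(s, f) = -64*f*s + s = s - 64*f*s)
G = 1381906231/1274284557 (G = -5265/(-4827) - 4976*(-1/(91*(1 - 64*136))) = -5265*(-1/4827) - 4976*(-1/(91*(1 - 8704))) = 1755/1609 - 4976/((-91*(-8703))) = 1755/1609 - 4976/791973 = 1381906231/1274284557 ≈ 1.0845)
D(X, K) = 99*X
D(-204, -4*5 + 7) + G = 99*(-204) + 1381906231/1274284557 = -20196 + 1381906231/1274284557 = -25734069006941/1274284557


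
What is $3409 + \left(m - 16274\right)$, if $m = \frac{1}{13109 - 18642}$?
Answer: $- \frac{71182046}{5533} \approx -12865.0$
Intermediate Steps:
$m = - \frac{1}{5533}$ ($m = \frac{1}{-5533} = - \frac{1}{5533} \approx -0.00018073$)
$3409 + \left(m - 16274\right) = 3409 - \frac{90044043}{5533} = - \frac{71182046}{5533}$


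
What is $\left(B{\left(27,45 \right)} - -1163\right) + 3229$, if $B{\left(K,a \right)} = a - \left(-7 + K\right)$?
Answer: $4417$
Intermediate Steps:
$B{\left(K,a \right)} = 7 + a - K$
$\left(B{\left(27,45 \right)} - -1163\right) + 3229 = \left(\left(7 + 45 - 27\right) - -1163\right) + 3229 = \left(\left(7 + 45 - 27\right) + 1163\right) + 3229 = \left(25 + 1163\right) + 3229 = 1188 + 3229 = 4417$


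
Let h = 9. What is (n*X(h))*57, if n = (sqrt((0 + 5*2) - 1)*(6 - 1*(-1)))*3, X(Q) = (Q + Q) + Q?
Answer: 96957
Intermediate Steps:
X(Q) = 3*Q (X(Q) = 2*Q + Q = 3*Q)
n = 63 (n = (sqrt((0 + 10) - 1)*(6 + 1))*3 = (sqrt(10 - 1)*7)*3 = (sqrt(9)*7)*3 = (3*7)*3 = 21*3 = 63)
(n*X(h))*57 = (63*(3*9))*57 = (63*27)*57 = 1701*57 = 96957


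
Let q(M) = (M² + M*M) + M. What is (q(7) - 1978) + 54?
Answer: -1819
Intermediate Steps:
q(M) = M + 2*M² (q(M) = (M² + M²) + M = 2*M² + M = M + 2*M²)
(q(7) - 1978) + 54 = (7*(1 + 2*7) - 1978) + 54 = (7*(1 + 14) - 1978) + 54 = (7*15 - 1978) + 54 = (105 - 1978) + 54 = -1873 + 54 = -1819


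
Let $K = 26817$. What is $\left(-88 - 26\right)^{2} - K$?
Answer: $-13821$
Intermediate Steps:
$\left(-88 - 26\right)^{2} - K = \left(-88 - 26\right)^{2} - 26817 = \left(-114\right)^{2} - 26817 = 12996 - 26817 = -13821$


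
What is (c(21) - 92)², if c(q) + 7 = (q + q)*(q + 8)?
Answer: 1252161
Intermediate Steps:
c(q) = -7 + 2*q*(8 + q) (c(q) = -7 + (q + q)*(q + 8) = -7 + (2*q)*(8 + q) = -7 + 2*q*(8 + q))
(c(21) - 92)² = ((-7 + 2*21² + 16*21) - 92)² = ((-7 + 2*441 + 336) - 92)² = ((-7 + 882 + 336) - 92)² = (1211 - 92)² = 1119² = 1252161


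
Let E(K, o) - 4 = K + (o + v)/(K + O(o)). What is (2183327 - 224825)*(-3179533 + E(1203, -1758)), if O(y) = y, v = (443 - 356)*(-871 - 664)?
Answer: -1151491867716918/185 ≈ -6.2243e+12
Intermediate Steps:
v = -133545 (v = 87*(-1535) = -133545)
E(K, o) = 4 + K + (-133545 + o)/(K + o) (E(K, o) = 4 + (K + (o - 133545)/(K + o)) = 4 + (K + (-133545 + o)/(K + o)) = 4 + K + (-133545 + o)/(K + o))
(2183327 - 224825)*(-3179533 + E(1203, -1758)) = (2183327 - 224825)*(-3179533 + (-133545 + 1203² + 4*1203 + 5*(-1758) + 1203*(-1758))/(1203 - 1758)) = 1958502*(-3179533 + (-133545 + 1447209 + 4812 - 8790 - 2114874)/(-555)) = 1958502*(-3179533 - 1/555*(-805188)) = 1958502*(-3179533 + 268396/185) = 1958502*(-587945209/185) = -1151491867716918/185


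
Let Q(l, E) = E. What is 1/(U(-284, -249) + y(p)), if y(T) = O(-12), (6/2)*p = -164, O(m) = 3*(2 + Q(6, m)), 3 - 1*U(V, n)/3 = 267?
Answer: -1/822 ≈ -0.0012165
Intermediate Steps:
U(V, n) = -792 (U(V, n) = 9 - 3*267 = 9 - 801 = -792)
O(m) = 6 + 3*m (O(m) = 3*(2 + m) = 6 + 3*m)
p = -164/3 (p = (1/3)*(-164) = -164/3 ≈ -54.667)
y(T) = -30 (y(T) = 6 + 3*(-12) = 6 - 36 = -30)
1/(U(-284, -249) + y(p)) = 1/(-792 - 30) = 1/(-822) = -1/822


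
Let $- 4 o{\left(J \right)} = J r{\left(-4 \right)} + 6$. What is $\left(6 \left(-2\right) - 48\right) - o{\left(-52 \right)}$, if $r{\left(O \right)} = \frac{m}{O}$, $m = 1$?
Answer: $- \frac{221}{4} \approx -55.25$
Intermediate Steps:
$r{\left(O \right)} = \frac{1}{O}$ ($r{\left(O \right)} = 1 \frac{1}{O} = \frac{1}{O}$)
$o{\left(J \right)} = - \frac{3}{2} + \frac{J}{16}$ ($o{\left(J \right)} = - \frac{\frac{J}{-4} + 6}{4} = - \frac{J \left(- \frac{1}{4}\right) + 6}{4} = - \frac{- \frac{J}{4} + 6}{4} = - \frac{6 - \frac{J}{4}}{4} = - \frac{3}{2} + \frac{J}{16}$)
$\left(6 \left(-2\right) - 48\right) - o{\left(-52 \right)} = \left(6 \left(-2\right) - 48\right) - \left(- \frac{3}{2} + \frac{1}{16} \left(-52\right)\right) = \left(-12 - 48\right) - \left(- \frac{3}{2} - \frac{13}{4}\right) = -60 - - \frac{19}{4} = -60 + \frac{19}{4} = - \frac{221}{4}$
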